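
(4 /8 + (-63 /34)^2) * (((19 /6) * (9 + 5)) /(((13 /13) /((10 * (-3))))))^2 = 2010797075 /289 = 6957775.35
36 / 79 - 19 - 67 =-6758 / 79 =-85.54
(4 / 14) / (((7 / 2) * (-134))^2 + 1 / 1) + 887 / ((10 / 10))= 682872030 / 769867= 887.00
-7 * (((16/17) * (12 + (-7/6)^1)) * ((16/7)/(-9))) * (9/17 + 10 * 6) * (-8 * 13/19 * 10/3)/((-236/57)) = 741977600/153459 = 4835.02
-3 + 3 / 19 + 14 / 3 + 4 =5.82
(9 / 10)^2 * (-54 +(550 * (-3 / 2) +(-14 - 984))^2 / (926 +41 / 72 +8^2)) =9534848337 / 3566050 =2673.78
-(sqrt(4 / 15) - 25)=25 - 2 * sqrt(15) / 15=24.48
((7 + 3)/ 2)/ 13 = 5/ 13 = 0.38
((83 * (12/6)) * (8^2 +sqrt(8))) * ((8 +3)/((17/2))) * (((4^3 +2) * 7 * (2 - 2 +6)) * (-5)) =-3239470080/17 - 101233440 * sqrt(2)/17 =-198978575.52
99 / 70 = 1.41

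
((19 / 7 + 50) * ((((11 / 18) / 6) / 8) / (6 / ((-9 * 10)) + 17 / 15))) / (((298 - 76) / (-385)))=-124025 / 113664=-1.09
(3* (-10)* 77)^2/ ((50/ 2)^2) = 213444/ 25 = 8537.76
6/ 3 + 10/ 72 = 77/ 36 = 2.14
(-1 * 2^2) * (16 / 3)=-64 / 3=-21.33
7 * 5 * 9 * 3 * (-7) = -6615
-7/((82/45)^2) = -14175/6724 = -2.11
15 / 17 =0.88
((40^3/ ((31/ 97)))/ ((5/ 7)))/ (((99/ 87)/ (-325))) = -81914560000/ 1023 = -80072883.68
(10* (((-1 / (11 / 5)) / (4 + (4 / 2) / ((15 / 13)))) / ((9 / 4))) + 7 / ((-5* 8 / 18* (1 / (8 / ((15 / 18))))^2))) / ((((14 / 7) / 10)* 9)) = -51555172 / 319275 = -161.48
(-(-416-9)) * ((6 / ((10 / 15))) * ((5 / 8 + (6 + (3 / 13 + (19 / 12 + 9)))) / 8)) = 6937275 / 832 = 8338.07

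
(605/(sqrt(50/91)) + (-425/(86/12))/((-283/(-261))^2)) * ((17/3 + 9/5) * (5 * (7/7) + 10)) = 85763.90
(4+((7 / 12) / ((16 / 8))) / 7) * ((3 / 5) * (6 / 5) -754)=-228338 / 75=-3044.51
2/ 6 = 1/ 3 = 0.33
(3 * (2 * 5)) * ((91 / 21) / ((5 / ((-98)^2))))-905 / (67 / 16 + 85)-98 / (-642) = 114376584011 / 458067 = 249694.01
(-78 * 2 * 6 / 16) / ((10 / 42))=-2457 / 10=-245.70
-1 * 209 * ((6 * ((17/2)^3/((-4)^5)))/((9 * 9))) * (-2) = -1026817/55296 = -18.57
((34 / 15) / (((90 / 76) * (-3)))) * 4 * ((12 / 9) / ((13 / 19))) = -392768 / 78975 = -4.97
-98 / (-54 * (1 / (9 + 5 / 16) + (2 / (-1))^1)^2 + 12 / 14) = 7614943 / 14963433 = 0.51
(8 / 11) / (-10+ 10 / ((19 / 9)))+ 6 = 1612 / 275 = 5.86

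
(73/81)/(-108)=-73/8748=-0.01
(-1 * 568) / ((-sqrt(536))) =142 * sqrt(134) / 67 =24.53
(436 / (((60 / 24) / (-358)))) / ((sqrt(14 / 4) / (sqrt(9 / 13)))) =-936528*sqrt(182) / 455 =-27768.03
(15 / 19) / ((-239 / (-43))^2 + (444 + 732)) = 5547 / 8479871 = 0.00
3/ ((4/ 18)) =27/ 2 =13.50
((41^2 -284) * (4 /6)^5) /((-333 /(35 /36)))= -0.54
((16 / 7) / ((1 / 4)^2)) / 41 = 256 / 287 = 0.89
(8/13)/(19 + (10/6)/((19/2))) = 456/14209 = 0.03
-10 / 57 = -0.18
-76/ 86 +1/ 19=-679/ 817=-0.83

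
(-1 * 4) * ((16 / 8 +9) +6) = -68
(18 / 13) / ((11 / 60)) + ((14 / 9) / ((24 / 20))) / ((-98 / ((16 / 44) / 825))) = 33679774 / 4459455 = 7.55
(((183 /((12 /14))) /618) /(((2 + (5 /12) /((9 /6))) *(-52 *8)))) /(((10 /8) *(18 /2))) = -427 /13175760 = -0.00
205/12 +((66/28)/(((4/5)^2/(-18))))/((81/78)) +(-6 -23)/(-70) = -5561/120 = -46.34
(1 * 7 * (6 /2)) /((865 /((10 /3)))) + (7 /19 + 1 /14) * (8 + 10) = 184031 /23009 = 8.00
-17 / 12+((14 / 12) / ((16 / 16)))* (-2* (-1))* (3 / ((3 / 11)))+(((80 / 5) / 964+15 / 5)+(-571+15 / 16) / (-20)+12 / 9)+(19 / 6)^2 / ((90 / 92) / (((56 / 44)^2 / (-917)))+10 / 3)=1123666822991 / 19684155072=57.08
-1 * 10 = -10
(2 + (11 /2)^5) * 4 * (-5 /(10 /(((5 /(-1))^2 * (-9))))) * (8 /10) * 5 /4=2265679.69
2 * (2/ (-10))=-2/ 5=-0.40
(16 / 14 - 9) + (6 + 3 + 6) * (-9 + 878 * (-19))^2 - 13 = 29251895359 / 7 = 4178842194.14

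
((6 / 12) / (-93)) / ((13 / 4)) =-2 / 1209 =-0.00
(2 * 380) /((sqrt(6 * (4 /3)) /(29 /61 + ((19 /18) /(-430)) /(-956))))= 4077113461 * sqrt(2) /45136584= 127.74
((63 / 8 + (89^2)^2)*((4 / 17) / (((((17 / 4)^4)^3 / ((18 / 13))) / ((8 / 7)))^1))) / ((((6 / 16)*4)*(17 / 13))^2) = 3503186790943031296 / 20036961360568710551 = 0.17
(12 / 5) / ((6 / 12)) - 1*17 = -61 / 5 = -12.20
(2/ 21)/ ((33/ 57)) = 0.16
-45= -45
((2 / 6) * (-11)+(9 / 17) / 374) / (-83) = 69911 / 1583142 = 0.04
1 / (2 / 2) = 1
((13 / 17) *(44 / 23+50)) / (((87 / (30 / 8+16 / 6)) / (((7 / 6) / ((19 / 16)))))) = 5577572 / 1938969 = 2.88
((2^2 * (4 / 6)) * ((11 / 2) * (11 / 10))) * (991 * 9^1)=719466 / 5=143893.20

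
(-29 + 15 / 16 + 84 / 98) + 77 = 5577 / 112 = 49.79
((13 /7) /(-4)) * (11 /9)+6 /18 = -59 /252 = -0.23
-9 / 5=-1.80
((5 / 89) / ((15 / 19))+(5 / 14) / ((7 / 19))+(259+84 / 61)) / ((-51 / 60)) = -307.55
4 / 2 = 2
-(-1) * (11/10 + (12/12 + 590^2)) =3481021/10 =348102.10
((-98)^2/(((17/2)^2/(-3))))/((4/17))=-28812/17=-1694.82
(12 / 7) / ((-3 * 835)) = -4 / 5845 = -0.00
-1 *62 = -62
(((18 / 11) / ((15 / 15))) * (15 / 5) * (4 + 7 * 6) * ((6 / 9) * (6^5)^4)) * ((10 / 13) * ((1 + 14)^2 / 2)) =6811423173837324288000 / 143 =47632329886974295720.28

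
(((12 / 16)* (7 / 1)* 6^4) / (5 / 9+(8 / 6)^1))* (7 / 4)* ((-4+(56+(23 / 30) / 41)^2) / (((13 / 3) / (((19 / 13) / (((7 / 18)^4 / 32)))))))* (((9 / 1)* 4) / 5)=67123800371.39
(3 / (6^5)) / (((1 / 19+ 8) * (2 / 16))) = 19 / 49572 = 0.00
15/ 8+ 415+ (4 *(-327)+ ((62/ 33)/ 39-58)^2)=32693929847/ 13250952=2467.29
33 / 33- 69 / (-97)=166 / 97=1.71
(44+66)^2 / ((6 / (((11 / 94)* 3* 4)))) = 133100 / 47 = 2831.91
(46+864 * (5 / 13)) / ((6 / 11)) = 27049 / 39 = 693.56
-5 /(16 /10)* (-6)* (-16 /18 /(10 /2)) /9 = -10 /27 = -0.37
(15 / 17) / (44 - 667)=-15 / 10591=-0.00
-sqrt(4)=-2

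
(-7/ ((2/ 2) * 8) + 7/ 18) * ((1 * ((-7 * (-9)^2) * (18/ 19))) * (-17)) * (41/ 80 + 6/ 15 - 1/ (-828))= -113437107/ 27968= -4055.96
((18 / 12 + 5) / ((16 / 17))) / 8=221 / 256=0.86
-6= -6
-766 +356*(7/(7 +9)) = -2441/4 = -610.25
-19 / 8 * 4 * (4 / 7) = -38 / 7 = -5.43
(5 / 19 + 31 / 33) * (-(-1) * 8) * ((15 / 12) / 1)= 7540 / 627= 12.03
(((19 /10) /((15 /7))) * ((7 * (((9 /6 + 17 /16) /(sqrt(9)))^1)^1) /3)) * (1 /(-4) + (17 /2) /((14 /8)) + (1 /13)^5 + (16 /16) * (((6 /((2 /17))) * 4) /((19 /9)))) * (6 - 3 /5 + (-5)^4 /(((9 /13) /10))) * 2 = 2332974686917074529 /721793592000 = 3232190.91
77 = 77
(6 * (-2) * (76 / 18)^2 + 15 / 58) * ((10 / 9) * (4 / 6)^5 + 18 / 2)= -6693063809 / 3424842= -1954.27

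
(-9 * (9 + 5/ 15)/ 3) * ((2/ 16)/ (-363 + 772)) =-7/ 818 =-0.01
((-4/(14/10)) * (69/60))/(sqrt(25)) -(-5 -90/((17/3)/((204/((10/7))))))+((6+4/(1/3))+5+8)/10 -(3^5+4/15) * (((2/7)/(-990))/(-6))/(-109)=2275.44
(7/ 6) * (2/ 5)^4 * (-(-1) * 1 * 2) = 112/ 1875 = 0.06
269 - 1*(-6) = 275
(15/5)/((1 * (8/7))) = 21/8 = 2.62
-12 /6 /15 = -2 /15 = -0.13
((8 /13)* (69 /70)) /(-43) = -276 /19565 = -0.01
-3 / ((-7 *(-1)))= -3 / 7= -0.43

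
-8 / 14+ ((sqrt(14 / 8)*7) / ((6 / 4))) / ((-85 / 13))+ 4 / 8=-91*sqrt(7) / 255-1 / 14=-1.02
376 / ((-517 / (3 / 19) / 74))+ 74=13690 / 209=65.50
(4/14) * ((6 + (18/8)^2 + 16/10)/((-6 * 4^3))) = -1013/107520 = -0.01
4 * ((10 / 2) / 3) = 20 / 3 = 6.67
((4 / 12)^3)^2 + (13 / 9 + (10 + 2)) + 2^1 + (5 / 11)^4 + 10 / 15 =172428811 / 10673289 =16.16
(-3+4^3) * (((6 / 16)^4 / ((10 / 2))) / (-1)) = -4941 / 20480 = -0.24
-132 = -132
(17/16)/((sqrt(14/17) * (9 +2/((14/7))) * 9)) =17 * sqrt(238)/20160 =0.01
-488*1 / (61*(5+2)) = -8 / 7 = -1.14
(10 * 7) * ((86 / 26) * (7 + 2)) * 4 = 108360 / 13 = 8335.38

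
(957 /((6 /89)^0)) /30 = 319 /10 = 31.90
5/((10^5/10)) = 0.00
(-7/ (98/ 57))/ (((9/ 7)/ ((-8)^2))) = -608/ 3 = -202.67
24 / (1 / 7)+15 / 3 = 173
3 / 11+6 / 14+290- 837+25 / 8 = -334595 / 616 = -543.17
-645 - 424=-1069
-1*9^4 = -6561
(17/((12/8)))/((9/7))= 238/27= 8.81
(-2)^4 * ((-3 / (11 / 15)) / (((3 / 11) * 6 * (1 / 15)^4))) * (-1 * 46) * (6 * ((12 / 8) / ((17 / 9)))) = 7545150000 / 17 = 443832352.94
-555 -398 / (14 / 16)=-1009.86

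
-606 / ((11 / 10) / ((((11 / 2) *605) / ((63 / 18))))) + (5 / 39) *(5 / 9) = -1286871125 / 2457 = -523757.07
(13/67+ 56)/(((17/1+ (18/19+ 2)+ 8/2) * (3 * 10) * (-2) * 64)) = -4769/7804160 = -0.00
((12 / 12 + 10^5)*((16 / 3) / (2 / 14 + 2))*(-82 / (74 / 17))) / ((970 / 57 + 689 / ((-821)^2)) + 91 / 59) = -1474643630176438876 / 5837758370805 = -252604.43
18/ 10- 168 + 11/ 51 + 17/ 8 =-334273/ 2040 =-163.86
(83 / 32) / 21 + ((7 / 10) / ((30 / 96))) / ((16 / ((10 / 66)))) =1783 / 12320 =0.14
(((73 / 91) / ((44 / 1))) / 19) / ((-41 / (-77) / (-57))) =-219 / 2132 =-0.10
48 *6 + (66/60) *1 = 2891/10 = 289.10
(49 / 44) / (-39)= -49 / 1716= -0.03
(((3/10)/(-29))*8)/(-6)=2/145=0.01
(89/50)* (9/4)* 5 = 801/40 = 20.02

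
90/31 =2.90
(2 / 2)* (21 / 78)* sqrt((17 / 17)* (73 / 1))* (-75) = -525* sqrt(73) / 26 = -172.52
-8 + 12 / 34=-130 / 17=-7.65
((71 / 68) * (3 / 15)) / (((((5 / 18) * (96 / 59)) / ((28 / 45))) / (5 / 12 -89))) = -31170349 / 1224000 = -25.47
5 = 5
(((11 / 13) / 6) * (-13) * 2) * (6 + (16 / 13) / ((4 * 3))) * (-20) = 52360 / 117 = 447.52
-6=-6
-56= -56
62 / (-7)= -62 / 7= -8.86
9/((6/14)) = 21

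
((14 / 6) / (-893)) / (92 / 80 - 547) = 140 / 29246643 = 0.00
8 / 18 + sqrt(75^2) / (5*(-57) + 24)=41 / 261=0.16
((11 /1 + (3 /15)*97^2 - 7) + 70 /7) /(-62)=-30.58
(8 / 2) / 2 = 2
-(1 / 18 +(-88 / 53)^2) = -2.81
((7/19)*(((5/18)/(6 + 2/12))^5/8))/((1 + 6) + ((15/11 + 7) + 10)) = 240625/714599462414808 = 0.00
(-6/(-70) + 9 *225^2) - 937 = 15914083/35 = 454688.09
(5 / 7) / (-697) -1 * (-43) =209792 / 4879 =43.00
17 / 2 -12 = -7 / 2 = -3.50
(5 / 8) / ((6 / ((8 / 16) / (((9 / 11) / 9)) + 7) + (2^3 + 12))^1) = 125 / 4096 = 0.03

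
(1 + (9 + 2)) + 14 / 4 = 31 / 2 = 15.50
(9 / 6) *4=6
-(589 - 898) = 309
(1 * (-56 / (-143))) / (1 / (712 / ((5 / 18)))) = 717696 / 715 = 1003.77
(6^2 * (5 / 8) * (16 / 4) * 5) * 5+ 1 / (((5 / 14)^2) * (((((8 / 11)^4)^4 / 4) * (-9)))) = 6654507421670564111 / 3958241859993600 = 1681.18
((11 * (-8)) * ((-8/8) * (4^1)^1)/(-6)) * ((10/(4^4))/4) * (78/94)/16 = -715/24064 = -0.03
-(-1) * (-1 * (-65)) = 65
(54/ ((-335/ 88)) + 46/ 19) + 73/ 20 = -206583/ 25460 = -8.11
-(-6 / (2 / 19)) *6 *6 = 2052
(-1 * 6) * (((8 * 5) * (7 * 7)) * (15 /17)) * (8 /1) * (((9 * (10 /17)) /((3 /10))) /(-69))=141120000 /6647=21230.63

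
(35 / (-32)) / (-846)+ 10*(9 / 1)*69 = 6210.00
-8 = -8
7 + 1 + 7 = 15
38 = 38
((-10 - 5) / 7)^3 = -3375 / 343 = -9.84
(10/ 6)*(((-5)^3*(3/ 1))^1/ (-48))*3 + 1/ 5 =3141/ 80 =39.26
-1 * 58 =-58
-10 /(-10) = 1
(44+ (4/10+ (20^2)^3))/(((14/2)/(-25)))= -1600001110/7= -228571587.14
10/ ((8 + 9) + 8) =2/ 5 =0.40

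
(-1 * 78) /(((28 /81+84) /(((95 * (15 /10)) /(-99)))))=100035 /75152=1.33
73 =73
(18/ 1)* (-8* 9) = -1296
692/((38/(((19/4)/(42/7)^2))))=173/72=2.40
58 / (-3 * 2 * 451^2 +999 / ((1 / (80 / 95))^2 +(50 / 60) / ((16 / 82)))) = -126527 / 2661932073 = -0.00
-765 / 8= -95.62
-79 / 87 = -0.91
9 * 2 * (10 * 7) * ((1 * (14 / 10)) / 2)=882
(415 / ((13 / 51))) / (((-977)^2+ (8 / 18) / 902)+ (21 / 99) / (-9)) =257726205 / 151102891576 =0.00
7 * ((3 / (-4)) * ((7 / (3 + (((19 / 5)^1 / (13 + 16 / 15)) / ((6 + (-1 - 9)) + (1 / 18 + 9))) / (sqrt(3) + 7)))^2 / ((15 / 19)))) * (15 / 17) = -31.82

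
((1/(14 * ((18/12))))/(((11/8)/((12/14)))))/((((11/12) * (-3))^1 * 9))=-64/53361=-0.00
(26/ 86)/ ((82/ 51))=663/ 3526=0.19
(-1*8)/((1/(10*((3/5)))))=-48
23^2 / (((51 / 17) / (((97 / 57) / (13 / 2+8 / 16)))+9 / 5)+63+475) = 256565 / 267788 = 0.96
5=5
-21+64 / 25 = -461 / 25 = -18.44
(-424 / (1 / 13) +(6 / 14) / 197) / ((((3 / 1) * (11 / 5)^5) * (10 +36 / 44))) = -23753265625 / 7207808223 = -3.30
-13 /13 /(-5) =1 /5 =0.20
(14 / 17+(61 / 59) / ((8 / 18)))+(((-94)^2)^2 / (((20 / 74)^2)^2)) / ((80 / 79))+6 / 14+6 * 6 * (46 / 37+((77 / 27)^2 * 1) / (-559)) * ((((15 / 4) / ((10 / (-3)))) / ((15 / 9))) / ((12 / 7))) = 944235736844842253767343 / 65346904350000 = 14449586345.93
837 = 837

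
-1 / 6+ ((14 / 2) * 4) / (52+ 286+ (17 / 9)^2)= -14059 / 166002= -0.08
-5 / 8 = -0.62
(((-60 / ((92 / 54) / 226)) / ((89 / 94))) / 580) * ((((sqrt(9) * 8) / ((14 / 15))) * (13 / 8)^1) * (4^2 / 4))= -1006646940 / 415541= -2422.50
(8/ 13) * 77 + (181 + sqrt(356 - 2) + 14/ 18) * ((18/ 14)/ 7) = 9 * sqrt(354)/ 49 + 51452/ 637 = 84.23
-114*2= -228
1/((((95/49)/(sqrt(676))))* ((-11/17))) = -21658/1045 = -20.73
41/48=0.85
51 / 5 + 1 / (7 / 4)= 377 / 35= 10.77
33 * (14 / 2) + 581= 812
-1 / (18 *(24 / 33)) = -11 / 144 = -0.08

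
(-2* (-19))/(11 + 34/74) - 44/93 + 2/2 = 75767/19716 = 3.84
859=859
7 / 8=0.88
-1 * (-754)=754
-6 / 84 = -1 / 14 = -0.07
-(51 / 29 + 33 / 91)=-5598 / 2639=-2.12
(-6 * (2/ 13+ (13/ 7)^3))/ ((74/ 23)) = -12.23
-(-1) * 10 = 10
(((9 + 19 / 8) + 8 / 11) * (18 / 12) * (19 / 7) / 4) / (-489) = -20235 / 803264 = -0.03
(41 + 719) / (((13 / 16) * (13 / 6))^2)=245.24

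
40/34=20/17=1.18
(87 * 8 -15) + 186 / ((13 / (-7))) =7551 / 13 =580.85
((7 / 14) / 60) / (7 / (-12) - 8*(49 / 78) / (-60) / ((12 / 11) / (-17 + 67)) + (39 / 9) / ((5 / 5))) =117 / 106550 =0.00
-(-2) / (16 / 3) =3 / 8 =0.38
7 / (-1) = -7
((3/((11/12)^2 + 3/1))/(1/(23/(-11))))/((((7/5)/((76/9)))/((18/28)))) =-1887840/298067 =-6.33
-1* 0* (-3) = 0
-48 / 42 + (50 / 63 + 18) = 1112 / 63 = 17.65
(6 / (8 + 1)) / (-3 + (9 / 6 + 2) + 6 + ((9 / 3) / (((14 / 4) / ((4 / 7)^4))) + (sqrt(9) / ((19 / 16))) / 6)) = 1277332 / 13435827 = 0.10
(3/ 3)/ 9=0.11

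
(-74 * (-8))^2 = 350464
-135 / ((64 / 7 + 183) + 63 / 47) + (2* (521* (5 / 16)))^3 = 140660621567065 / 4073984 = 34526552.28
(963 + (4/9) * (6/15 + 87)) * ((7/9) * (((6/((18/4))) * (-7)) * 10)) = -17672536/243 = -72726.49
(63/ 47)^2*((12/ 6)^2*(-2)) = -31752/ 2209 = -14.37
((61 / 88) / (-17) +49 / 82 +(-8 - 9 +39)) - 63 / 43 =55628181 / 2637448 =21.09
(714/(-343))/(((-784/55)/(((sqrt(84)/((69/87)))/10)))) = 16269*sqrt(21)/441784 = 0.17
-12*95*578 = -658920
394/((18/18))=394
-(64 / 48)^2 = -16 / 9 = -1.78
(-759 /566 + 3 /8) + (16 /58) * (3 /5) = -262779 /328280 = -0.80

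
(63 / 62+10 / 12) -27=-2339 / 93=-25.15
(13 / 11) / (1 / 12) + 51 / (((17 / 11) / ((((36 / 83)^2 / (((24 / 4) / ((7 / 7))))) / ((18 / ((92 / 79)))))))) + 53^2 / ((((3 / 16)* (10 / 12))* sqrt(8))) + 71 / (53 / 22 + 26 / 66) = 43833576906 / 1107510085 + 22472* sqrt(2) / 5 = 6395.62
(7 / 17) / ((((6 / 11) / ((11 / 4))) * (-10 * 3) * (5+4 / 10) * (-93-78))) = 847 / 11302416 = 0.00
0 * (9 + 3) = 0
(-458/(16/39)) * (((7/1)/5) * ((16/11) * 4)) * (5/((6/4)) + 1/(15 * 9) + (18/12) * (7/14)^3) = -32083.64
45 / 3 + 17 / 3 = 20.67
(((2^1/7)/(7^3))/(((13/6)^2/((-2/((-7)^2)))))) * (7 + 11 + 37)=-7920/19882681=-0.00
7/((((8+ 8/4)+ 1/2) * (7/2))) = 4/21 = 0.19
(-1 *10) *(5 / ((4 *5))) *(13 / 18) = -65 / 36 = -1.81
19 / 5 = 3.80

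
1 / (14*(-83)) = -1 / 1162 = -0.00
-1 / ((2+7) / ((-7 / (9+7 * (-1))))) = 7 / 18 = 0.39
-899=-899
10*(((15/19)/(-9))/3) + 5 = 805/171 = 4.71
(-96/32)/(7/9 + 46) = -27/421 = -0.06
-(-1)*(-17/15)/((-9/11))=187/135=1.39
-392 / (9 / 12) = -1568 / 3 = -522.67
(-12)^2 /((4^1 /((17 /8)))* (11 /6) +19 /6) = 544 /25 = 21.76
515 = 515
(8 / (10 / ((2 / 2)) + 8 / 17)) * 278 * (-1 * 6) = -113424 / 89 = -1274.43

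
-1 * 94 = -94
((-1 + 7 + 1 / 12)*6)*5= 365 / 2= 182.50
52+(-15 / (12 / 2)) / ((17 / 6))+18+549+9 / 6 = 21067 / 34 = 619.62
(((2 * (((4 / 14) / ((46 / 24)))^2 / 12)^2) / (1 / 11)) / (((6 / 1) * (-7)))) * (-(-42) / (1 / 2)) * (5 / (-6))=84480 / 671898241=0.00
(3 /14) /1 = 0.21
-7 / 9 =-0.78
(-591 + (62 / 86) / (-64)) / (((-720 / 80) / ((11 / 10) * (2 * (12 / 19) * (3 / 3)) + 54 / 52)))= 159.44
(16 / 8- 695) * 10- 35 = -6965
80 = 80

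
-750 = -750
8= 8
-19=-19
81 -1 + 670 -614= 136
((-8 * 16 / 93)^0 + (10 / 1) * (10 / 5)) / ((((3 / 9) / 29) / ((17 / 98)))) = 4437 / 14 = 316.93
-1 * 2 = -2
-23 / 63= -0.37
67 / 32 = 2.09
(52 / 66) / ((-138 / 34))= -442 / 2277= -0.19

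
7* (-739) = -5173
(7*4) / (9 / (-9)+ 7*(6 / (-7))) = -4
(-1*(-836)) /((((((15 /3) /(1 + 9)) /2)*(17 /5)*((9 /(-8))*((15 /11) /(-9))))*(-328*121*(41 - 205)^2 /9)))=-57 /1171657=-0.00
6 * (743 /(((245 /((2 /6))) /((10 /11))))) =2972 /539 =5.51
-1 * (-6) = 6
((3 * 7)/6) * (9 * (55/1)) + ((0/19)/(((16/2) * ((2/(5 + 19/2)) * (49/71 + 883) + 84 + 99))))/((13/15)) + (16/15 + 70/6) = 52357/30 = 1745.23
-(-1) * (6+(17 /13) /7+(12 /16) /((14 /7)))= 4777 /728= 6.56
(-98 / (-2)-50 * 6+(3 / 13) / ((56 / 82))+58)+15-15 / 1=-70129 / 364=-192.66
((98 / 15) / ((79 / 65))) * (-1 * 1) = -1274 / 237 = -5.38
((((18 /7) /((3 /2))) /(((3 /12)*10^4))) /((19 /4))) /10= 6 /415625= 0.00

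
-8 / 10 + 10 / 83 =-282 / 415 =-0.68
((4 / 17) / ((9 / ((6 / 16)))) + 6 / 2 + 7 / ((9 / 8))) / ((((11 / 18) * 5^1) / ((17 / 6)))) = 8.56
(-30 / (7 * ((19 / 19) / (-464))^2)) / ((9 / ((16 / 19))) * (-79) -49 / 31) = 3203604480 / 2936941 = 1090.80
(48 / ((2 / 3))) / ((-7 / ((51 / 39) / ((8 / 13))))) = -153 / 7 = -21.86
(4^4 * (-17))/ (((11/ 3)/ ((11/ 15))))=-4352/ 5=-870.40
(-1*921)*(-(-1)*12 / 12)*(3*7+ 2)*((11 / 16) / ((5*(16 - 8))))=-233013 / 640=-364.08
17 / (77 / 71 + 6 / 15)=355 / 31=11.45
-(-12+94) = -82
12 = 12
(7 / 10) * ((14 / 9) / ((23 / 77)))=3773 / 1035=3.65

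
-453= -453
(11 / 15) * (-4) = -44 / 15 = -2.93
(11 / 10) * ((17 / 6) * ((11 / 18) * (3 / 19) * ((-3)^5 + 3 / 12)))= -1997347 / 27360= -73.00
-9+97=88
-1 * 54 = -54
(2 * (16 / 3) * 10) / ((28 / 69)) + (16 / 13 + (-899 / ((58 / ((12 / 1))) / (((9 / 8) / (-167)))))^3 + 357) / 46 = 270.69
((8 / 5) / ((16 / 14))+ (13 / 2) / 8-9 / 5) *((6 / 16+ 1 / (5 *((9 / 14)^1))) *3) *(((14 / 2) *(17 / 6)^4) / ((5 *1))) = 1588485899 / 20736000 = 76.61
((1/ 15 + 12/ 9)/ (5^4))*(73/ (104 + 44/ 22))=511/ 331250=0.00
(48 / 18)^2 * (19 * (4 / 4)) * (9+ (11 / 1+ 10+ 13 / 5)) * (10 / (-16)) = -24776 / 9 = -2752.89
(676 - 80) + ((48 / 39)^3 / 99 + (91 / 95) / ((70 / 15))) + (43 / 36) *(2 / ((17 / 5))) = 209680860392 / 351267345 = 596.93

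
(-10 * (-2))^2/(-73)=-400/73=-5.48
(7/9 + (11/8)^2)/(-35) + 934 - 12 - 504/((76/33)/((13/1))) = -1923.02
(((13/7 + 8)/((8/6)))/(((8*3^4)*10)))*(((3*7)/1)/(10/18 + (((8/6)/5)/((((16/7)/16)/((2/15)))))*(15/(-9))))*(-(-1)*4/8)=207/2432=0.09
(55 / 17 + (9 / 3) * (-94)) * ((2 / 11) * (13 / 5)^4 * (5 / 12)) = -135350579 / 140250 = -965.07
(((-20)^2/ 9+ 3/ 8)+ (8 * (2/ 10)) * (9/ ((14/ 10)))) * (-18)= -27773/ 28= -991.89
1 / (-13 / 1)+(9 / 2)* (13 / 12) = 499 / 104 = 4.80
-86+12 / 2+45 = -35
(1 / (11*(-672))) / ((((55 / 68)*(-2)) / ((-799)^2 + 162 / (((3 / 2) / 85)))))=1000807 / 18480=54.16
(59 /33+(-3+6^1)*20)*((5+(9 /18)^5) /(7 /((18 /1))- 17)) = -42819 /2288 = -18.71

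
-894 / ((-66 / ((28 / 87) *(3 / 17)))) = 4172 / 5423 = 0.77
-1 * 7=-7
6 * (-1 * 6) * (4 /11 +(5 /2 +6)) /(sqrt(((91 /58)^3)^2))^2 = -10278546986880 /480504751727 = -21.39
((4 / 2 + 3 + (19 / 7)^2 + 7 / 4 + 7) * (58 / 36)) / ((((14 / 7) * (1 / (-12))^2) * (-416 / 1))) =-120031 / 20384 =-5.89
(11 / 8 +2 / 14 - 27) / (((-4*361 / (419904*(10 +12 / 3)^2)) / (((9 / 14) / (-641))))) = -337051692 / 231401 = -1456.57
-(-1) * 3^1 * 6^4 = 3888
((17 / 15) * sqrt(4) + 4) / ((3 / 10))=188 / 9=20.89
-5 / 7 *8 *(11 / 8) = -55 / 7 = -7.86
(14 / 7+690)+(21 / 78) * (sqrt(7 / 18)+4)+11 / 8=7 * sqrt(14) / 156+72223 / 104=694.62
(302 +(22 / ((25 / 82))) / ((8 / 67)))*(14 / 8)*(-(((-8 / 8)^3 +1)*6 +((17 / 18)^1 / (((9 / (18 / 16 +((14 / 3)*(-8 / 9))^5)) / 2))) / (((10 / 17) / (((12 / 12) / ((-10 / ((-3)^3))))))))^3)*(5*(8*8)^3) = 21399275600115864477602854808757403831485946927 / 6231753365380664833075078125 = 3433909262037795037.41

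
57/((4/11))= 627/4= 156.75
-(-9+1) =8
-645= -645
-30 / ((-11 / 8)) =240 / 11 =21.82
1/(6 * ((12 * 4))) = 1/288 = 0.00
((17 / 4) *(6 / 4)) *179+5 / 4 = 9139 / 8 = 1142.38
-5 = -5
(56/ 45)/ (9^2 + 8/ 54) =24/ 1565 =0.02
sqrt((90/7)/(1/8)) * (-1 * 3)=-30.43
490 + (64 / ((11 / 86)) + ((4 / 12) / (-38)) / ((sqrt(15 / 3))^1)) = 10894 / 11-sqrt(5) / 570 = 990.36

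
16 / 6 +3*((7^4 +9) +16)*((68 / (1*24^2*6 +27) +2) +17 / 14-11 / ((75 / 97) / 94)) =-1972703198321 / 203175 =-9709379.59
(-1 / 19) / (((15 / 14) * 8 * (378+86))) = -7 / 528960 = -0.00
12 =12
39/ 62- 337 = -20855/ 62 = -336.37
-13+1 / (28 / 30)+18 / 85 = -13943 / 1190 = -11.72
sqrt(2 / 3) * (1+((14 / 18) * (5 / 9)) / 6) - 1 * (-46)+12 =521 * sqrt(6) / 1458+58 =58.88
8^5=32768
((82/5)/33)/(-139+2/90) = -123/34397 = -0.00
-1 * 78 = -78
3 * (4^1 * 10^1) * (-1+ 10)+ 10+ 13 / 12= 13093 / 12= 1091.08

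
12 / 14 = 6 / 7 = 0.86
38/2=19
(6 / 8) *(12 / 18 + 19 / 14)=85 / 56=1.52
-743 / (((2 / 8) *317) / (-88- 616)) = 6600.28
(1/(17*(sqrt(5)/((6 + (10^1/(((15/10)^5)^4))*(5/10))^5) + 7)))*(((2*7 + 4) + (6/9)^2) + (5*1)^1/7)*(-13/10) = -7430591562542691783380185482390315627127836280940267874510286934787275336019640317653291754423646902183424/35502609681096300785383884349848191616309018415152247071285659188398731368017963979331620567334171684361855 + 106042634876101938410272551960410376466820802737432173551574631984917451680930062808973738784921653136*sqrt(5)/27613140863074900610854132272104149034907014322896192166555512702087902175125083095035704885704355754503665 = -0.21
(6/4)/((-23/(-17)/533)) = 27183/46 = 590.93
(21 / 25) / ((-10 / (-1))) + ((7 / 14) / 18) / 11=0.09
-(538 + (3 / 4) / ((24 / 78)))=-8647 / 16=-540.44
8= 8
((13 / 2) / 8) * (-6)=-39 / 8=-4.88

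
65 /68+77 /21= 943 /204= 4.62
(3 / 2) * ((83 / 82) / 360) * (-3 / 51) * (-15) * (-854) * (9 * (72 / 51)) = -956907 / 23698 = -40.38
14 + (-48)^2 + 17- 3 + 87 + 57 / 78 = 62913 / 26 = 2419.73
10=10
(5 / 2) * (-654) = -1635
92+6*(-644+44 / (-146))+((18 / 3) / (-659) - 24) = -3797.82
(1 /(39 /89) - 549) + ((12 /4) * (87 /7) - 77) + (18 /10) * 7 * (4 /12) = -794747 /1365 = -582.23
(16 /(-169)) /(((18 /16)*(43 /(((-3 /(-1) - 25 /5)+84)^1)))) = -10496 /65403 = -0.16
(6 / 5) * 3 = 18 / 5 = 3.60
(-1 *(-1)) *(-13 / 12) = -13 / 12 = -1.08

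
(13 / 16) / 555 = 13 / 8880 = 0.00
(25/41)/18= 25/738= 0.03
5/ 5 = 1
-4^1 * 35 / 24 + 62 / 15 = -17 / 10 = -1.70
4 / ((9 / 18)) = 8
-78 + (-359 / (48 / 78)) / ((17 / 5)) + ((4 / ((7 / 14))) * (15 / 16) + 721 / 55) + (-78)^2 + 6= 43840491 / 7480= 5861.03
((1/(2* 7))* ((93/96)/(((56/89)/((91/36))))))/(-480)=-35867/61931520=-0.00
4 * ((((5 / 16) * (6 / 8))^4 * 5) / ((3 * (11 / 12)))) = 253125 / 11534336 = 0.02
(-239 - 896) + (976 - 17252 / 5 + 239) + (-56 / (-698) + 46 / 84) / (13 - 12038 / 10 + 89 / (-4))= -2996435520538 / 889044345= -3370.40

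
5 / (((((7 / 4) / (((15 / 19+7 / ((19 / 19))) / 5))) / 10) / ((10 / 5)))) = 11840 / 133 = 89.02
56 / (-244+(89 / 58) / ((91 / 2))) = -147784 / 643827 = -0.23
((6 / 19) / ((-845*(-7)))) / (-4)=-3 / 224770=-0.00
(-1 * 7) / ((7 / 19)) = -19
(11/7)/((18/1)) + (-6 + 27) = 2657/126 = 21.09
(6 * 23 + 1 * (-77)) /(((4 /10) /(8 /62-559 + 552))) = -64965 /62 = -1047.82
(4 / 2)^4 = 16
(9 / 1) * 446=4014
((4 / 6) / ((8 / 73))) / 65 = 73 / 780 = 0.09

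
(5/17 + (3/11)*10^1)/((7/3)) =1.29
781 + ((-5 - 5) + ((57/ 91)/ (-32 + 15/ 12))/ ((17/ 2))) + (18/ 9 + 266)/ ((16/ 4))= 53151674/ 63427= 838.00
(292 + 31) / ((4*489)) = 323 / 1956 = 0.17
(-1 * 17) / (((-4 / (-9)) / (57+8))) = -9945 / 4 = -2486.25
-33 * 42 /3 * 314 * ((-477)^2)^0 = -145068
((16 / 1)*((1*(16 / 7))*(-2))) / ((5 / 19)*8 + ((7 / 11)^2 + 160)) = -1177088 / 2615277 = -0.45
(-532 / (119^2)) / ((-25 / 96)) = 7296 / 50575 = 0.14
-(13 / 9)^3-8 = -8029 / 729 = -11.01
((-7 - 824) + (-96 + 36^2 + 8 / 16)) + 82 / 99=73325 / 198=370.33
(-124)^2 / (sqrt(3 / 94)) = 15376 * sqrt(282) / 3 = 86068.98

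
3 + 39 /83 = 288 /83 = 3.47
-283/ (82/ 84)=-11886/ 41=-289.90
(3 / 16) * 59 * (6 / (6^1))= 177 / 16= 11.06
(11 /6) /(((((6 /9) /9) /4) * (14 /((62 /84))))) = 1023 /196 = 5.22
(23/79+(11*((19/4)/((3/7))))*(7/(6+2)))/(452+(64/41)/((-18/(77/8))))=99783381/420861440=0.24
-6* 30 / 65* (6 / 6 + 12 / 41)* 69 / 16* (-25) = 822825 / 2132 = 385.94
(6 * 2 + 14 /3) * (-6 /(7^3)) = -100 /343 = -0.29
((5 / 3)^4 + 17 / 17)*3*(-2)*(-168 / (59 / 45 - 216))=-395360 / 9661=-40.92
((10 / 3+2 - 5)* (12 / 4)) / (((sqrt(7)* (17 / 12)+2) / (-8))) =2304 / 1447 - 1632* sqrt(7) / 1447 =-1.39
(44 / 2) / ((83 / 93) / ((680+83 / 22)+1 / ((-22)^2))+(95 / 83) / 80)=899212122336 / 638131765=1409.13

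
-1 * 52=-52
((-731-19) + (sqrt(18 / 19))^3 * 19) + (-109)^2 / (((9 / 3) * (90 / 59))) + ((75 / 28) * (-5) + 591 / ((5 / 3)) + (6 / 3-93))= 2113.95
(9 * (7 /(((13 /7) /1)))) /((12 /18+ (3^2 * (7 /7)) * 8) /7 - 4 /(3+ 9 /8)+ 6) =101871 /46280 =2.20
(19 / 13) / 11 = 19 / 143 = 0.13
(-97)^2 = 9409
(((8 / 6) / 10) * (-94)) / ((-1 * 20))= 47 / 75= 0.63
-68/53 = -1.28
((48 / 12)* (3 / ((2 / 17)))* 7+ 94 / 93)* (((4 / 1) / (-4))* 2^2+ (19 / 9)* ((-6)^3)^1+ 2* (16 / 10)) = -326616.91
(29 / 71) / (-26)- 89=-164323 / 1846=-89.02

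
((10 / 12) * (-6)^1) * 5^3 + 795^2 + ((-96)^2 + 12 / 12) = 640617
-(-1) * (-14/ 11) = -14/ 11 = -1.27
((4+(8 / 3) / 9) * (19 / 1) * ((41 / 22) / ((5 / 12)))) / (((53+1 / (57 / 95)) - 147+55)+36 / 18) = -90364 / 8745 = -10.33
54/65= 0.83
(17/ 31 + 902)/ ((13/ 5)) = 139895/ 403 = 347.13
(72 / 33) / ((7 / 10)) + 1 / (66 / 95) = 4.56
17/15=1.13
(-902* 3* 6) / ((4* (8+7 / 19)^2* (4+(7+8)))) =-8569 / 2809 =-3.05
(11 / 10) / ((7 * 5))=11 / 350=0.03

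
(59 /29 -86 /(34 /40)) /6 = -16.52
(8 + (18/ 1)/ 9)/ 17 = 10/ 17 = 0.59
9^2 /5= 81 /5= 16.20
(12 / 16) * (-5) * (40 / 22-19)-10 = 2395 / 44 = 54.43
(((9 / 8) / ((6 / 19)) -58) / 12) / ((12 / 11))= -9581 / 2304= -4.16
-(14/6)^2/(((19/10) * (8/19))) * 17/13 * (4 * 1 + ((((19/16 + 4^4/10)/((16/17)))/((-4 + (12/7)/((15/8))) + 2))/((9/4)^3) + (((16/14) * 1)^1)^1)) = -25.29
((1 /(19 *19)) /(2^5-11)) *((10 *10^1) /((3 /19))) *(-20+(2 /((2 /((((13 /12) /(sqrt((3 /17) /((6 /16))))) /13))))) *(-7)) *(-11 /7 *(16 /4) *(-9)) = -98.54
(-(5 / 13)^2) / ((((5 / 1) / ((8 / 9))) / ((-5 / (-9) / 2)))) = -100 / 13689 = -0.01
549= 549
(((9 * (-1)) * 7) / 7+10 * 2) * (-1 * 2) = -22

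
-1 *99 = -99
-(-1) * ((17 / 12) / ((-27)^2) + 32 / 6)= 46673 / 8748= 5.34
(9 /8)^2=81 /64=1.27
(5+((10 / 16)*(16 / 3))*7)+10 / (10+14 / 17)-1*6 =6419 / 276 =23.26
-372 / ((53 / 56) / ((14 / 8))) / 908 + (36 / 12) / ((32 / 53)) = 4.21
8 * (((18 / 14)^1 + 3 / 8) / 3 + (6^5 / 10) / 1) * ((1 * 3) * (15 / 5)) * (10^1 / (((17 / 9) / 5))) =176485230 / 119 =1483069.16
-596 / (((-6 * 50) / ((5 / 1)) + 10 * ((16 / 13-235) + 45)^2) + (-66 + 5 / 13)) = -100724 / 60199931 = -0.00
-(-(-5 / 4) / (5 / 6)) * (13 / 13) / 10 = -3 / 20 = -0.15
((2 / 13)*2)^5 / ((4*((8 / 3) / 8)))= 768 / 371293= 0.00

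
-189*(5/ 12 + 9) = -7119/ 4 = -1779.75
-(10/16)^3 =-125/512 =-0.24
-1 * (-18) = 18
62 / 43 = 1.44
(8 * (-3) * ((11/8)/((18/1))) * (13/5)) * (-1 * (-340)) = -4862/3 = -1620.67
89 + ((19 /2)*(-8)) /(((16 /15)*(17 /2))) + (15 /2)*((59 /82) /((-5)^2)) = 1126819 /13940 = 80.83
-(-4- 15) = 19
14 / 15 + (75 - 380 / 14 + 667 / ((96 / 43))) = 389257 / 1120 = 347.55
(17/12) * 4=17/3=5.67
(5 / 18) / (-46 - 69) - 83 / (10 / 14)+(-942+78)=-2029019 / 2070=-980.20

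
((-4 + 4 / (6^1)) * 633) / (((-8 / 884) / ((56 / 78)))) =502180 / 3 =167393.33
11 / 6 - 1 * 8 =-37 / 6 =-6.17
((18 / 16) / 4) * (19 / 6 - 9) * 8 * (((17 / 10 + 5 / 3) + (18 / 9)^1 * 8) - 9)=-2177 / 16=-136.06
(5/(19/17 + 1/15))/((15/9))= 765/302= 2.53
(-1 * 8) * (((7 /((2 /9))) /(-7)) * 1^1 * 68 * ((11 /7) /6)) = 4488 /7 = 641.14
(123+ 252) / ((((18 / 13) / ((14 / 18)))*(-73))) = -11375 / 3942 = -2.89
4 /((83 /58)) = 232 /83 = 2.80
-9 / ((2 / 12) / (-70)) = 3780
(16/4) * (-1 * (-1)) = 4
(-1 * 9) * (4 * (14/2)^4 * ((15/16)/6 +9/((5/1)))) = -169090.42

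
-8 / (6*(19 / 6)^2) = -48 / 361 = -0.13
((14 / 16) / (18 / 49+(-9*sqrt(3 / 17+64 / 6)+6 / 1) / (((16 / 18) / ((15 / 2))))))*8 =-1344560*sqrt(28203) / 7730666287 - 414420832 / 69575996583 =-0.04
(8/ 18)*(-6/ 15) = -8/ 45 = -0.18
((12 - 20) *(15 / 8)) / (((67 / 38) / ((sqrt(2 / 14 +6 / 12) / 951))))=-0.01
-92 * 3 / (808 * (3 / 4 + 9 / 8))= -0.18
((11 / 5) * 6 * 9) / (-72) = -33 / 20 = -1.65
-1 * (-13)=13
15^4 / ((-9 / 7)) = -39375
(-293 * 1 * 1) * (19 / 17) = -5567 / 17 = -327.47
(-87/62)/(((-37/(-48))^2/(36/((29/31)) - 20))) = -1852416/42439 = -43.65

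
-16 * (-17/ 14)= 136/ 7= 19.43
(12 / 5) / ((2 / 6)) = 7.20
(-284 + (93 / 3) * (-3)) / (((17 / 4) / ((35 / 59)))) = -52780 / 1003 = -52.62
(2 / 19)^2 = 4 / 361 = 0.01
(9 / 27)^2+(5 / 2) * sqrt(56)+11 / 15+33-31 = 128 / 45+5 * sqrt(14) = 21.55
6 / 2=3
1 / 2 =0.50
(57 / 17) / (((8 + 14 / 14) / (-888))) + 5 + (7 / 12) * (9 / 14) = -44261 / 136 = -325.45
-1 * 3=-3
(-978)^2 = 956484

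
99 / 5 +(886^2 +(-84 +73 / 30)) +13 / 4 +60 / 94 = 2213525503 / 2820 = 784938.12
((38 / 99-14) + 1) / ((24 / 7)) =-8743 / 2376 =-3.68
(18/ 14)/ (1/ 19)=24.43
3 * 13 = 39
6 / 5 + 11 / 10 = 23 / 10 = 2.30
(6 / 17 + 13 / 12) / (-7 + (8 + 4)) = 293 / 1020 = 0.29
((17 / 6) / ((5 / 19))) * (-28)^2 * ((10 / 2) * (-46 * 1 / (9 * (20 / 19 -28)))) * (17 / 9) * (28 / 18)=823051481 / 34992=23521.13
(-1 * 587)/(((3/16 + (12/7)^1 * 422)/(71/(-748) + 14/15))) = -154613452/227331225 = -0.68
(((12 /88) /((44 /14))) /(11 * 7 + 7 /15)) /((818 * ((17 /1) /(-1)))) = -0.00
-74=-74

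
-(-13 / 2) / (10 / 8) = 26 / 5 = 5.20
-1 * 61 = -61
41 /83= 0.49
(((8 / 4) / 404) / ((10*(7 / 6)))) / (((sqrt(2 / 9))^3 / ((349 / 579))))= 9423*sqrt(2) / 5458040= 0.00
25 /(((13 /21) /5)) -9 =2508 /13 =192.92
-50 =-50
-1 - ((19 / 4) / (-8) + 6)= -205 / 32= -6.41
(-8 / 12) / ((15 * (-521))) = 2 / 23445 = 0.00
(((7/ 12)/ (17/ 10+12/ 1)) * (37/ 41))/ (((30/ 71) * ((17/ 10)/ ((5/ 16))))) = 0.02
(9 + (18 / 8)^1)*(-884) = -9945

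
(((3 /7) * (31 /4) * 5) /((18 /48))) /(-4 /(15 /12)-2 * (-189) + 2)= 775 /6594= 0.12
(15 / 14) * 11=165 / 14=11.79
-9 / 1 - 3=-12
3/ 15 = 1/ 5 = 0.20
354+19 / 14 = 4975 / 14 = 355.36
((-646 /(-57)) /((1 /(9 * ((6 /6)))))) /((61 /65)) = 6630 /61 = 108.69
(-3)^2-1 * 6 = 3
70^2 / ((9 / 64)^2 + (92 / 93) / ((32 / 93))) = 20070400 / 11857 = 1692.70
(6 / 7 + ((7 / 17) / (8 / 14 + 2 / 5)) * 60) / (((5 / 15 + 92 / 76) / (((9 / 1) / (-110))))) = -1705212 / 1223915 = -1.39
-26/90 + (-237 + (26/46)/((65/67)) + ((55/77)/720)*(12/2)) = -13719151/57960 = -236.70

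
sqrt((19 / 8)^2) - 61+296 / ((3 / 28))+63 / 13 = 845173 / 312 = 2708.89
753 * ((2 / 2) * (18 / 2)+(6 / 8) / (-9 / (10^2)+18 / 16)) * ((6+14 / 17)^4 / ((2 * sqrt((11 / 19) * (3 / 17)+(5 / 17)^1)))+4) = 673684 / 23+952967786408 * sqrt(646) / 1920983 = 12638009.37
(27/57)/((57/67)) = 201/361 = 0.56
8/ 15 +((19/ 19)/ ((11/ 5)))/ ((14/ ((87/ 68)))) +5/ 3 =2.24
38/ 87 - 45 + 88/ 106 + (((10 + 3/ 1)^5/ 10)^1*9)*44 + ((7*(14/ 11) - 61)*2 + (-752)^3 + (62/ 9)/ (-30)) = -410555953.34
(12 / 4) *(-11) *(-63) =2079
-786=-786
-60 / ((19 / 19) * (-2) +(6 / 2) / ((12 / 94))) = -120 / 43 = -2.79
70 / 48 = 35 / 24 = 1.46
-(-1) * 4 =4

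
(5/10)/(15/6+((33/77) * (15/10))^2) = 98/571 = 0.17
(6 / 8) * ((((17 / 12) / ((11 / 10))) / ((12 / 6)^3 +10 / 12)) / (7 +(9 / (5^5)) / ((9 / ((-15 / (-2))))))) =159375 / 10205998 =0.02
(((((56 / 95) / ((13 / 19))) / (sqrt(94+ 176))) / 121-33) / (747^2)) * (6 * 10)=-220 / 62001+ 112 * sqrt(30) / 13166222355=-0.00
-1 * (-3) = 3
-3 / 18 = -1 / 6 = -0.17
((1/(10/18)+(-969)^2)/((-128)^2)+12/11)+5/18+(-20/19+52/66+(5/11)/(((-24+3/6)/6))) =211104472729/3621150720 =58.30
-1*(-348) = 348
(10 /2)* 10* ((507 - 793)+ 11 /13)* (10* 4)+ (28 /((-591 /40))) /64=-8763348455 /15366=-570307.72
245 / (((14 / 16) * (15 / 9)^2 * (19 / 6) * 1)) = 31.83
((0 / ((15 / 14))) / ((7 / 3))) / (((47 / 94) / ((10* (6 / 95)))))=0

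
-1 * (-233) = 233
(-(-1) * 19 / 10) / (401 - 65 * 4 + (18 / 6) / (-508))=4826 / 358125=0.01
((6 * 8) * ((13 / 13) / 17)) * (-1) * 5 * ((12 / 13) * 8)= -23040 / 221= -104.25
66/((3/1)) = 22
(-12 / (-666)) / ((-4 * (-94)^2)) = -1 / 1961592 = -0.00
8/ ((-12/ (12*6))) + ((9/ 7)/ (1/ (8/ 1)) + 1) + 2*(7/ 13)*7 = -2655/ 91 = -29.18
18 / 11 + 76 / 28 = 335 / 77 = 4.35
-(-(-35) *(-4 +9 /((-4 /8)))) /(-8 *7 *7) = -55 /28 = -1.96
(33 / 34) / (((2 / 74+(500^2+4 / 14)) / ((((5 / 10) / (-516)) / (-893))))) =259 / 61480366727888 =0.00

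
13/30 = 0.43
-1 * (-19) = 19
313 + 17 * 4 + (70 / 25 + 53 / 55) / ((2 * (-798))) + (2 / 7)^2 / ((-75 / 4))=1170525679 / 3072300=380.99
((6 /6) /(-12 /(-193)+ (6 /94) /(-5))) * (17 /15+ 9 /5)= 399124 /6723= 59.37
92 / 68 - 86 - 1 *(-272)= 3185 / 17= 187.35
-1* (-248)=248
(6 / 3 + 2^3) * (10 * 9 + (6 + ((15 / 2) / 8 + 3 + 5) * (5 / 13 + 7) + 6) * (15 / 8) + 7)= 4865 / 2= 2432.50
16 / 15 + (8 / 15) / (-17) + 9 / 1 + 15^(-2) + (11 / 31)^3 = 1149125057 / 113950575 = 10.08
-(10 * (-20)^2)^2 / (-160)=100000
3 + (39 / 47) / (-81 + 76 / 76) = 11241 / 3760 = 2.99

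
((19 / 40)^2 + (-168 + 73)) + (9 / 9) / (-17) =-2579463 / 27200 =-94.83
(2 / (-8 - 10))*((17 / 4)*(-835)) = 14195 / 36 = 394.31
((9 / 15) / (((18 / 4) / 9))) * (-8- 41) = -294 / 5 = -58.80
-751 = -751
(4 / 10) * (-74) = -148 / 5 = -29.60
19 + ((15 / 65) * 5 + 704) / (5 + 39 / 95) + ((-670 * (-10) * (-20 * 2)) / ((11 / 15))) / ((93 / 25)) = -223506742357 / 2278562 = -98091.14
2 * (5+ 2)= 14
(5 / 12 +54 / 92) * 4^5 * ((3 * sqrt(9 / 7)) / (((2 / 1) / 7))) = 106368 * sqrt(7) / 23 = 12235.79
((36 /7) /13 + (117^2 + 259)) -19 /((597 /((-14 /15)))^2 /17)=101788052339572 /7297474275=13948.39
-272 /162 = -136 /81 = -1.68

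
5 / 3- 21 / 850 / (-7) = 4259 / 2550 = 1.67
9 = 9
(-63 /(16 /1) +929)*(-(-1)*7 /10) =103607 /160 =647.54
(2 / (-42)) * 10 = -10 / 21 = -0.48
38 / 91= 0.42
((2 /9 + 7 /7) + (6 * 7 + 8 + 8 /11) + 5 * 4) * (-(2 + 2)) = -28492 /99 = -287.80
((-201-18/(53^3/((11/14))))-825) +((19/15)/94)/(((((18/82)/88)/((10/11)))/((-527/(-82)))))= -1315119099569/1322474391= -994.44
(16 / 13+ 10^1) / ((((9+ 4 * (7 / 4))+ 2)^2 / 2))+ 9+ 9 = 19027 / 1053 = 18.07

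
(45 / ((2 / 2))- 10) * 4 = 140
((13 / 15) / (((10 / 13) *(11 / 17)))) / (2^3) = 2873 / 13200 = 0.22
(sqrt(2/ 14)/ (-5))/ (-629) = sqrt(7)/ 22015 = 0.00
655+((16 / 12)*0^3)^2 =655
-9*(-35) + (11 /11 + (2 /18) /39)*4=111973 /351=319.01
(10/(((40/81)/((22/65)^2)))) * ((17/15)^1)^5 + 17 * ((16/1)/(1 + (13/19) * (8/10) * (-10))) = -2236447303/39609375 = -56.46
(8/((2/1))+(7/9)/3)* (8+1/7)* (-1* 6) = -4370/21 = -208.10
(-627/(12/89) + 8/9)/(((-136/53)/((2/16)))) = 8870981/39168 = 226.49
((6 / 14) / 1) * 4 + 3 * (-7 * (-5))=747 / 7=106.71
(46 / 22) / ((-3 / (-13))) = 299 / 33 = 9.06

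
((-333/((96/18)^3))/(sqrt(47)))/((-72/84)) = 20979 * sqrt(47)/385024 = 0.37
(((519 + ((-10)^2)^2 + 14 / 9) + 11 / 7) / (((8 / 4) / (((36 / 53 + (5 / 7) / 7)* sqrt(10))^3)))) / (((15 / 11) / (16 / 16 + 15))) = 974547242670454816* sqrt(10) / 3310378502697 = 930947.62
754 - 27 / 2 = 1481 / 2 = 740.50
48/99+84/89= 4196/2937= 1.43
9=9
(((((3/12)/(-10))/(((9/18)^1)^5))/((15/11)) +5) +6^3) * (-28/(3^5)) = -462868/18225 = -25.40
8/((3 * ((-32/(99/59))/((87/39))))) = -957/3068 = -0.31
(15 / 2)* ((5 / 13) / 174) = 25 / 1508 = 0.02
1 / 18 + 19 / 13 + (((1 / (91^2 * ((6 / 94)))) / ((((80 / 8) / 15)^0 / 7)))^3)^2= 6062873227606745349473 / 3996372775366010532402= 1.52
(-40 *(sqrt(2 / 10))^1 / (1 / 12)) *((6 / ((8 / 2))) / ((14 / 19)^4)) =-1172889 *sqrt(5) / 2401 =-1092.32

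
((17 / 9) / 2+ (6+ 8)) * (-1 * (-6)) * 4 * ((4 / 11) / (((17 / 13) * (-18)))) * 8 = -223808 / 5049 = -44.33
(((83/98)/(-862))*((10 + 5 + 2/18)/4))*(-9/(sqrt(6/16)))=1411*sqrt(6)/63357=0.05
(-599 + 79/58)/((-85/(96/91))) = 97872/13195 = 7.42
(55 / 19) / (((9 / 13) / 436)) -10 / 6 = 311455 / 171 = 1821.37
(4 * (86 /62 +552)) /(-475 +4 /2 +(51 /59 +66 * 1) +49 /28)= -3238864 /591697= -5.47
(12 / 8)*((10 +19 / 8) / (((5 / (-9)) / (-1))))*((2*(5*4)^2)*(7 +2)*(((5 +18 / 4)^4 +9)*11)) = 172622807775 / 8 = 21577850971.88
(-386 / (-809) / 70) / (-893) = -193 / 25285295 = -0.00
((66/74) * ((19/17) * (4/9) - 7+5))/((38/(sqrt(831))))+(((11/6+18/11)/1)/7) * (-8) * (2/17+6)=-95264/3927 - 1265 * sqrt(831)/35853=-25.28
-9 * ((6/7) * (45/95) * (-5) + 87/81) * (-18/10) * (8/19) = -82392/12635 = -6.52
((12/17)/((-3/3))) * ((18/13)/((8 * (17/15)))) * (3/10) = -243/7514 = -0.03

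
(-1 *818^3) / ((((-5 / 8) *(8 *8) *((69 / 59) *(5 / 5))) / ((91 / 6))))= 367335860801 / 2070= 177456937.59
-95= -95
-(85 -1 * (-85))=-170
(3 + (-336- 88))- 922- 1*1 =-1344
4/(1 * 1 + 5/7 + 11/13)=1.56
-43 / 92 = -0.47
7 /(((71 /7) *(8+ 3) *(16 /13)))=637 /12496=0.05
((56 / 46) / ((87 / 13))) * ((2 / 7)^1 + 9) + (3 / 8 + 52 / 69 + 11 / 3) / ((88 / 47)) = 5987381 / 1408704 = 4.25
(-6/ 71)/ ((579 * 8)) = -1/ 54812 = -0.00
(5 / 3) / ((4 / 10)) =25 / 6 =4.17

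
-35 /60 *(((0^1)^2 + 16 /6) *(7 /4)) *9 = -49 /2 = -24.50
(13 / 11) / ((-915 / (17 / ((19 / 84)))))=-6188 / 63745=-0.10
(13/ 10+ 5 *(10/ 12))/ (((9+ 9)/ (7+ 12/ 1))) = 5.77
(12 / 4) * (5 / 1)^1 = 15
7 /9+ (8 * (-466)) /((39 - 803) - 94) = 6593 /1287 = 5.12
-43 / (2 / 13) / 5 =-559 / 10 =-55.90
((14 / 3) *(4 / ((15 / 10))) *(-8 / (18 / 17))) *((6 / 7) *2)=-4352 / 27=-161.19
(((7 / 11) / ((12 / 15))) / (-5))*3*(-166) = 1743 / 22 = 79.23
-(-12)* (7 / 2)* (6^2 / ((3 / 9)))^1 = 4536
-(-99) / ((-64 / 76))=-1881 / 16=-117.56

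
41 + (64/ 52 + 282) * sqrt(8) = 41 + 7364 * sqrt(2)/ 13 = 842.10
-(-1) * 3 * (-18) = -54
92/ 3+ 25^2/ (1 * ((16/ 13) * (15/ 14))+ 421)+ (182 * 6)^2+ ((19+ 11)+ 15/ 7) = 962431148528/ 807051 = 1192528.29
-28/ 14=-2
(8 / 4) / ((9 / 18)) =4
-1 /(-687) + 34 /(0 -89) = -23269 /61143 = -0.38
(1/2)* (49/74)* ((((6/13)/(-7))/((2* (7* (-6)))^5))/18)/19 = 1/65520667570176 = 0.00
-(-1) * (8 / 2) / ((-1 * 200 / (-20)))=2 / 5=0.40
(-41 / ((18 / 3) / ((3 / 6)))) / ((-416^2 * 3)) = 41 / 6230016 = 0.00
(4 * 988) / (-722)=-104 / 19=-5.47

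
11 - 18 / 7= 59 / 7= 8.43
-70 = -70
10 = 10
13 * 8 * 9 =936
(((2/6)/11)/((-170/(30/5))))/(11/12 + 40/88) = -12/15385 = -0.00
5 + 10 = 15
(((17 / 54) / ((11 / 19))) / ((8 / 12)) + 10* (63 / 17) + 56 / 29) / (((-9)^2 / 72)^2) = 124338416 / 3953367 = 31.45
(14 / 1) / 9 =14 / 9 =1.56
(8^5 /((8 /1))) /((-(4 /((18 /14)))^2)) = -20736 /49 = -423.18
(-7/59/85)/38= -7/190570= -0.00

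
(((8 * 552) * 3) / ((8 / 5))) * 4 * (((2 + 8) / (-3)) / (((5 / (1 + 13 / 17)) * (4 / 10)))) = -1656000 / 17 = -97411.76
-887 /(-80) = 11.09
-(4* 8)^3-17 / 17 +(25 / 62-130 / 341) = -22348443 / 682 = -32768.98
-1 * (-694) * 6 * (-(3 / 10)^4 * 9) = -758889 / 2500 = -303.56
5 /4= 1.25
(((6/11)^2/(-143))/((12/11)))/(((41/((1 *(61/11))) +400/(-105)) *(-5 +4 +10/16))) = 10248/7221643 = 0.00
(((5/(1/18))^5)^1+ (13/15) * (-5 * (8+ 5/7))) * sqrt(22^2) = 2728063782554/21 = 129907799169.24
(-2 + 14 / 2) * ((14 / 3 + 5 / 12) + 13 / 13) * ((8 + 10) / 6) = 365 / 4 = 91.25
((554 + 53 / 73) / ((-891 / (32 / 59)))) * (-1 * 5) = 1.69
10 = 10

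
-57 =-57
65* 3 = 195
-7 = -7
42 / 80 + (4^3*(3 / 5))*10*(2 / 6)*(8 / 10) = 4117 / 40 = 102.92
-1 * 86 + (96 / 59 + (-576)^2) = 19569806 / 59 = 331691.63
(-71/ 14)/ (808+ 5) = -71/ 11382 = -0.01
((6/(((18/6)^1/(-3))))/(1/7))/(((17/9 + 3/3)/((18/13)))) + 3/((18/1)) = -20243/1014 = -19.96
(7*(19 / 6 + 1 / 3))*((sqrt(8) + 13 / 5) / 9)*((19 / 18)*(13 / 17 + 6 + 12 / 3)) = 738283 / 9180 + 56791*sqrt(2) / 918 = 167.91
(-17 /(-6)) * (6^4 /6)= 612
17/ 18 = 0.94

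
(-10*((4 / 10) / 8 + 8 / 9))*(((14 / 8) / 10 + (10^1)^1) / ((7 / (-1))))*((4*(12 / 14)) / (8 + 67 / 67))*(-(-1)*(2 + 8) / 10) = 68783 / 13230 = 5.20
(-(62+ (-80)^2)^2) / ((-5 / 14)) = 584604216 / 5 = 116920843.20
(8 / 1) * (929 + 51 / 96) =29745 / 4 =7436.25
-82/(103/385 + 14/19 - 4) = 599830/21913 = 27.37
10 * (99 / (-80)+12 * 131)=125661 / 8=15707.62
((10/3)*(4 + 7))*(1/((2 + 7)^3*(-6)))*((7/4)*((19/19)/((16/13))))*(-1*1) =5005/419904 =0.01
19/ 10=1.90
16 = 16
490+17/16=7857/16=491.06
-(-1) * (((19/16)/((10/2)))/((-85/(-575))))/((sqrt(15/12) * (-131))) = -437 * sqrt(5)/89080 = -0.01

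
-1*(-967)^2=-935089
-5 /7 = -0.71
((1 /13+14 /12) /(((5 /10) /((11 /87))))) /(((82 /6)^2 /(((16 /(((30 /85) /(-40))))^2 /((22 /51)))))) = 24399923200 /1901211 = 12833.88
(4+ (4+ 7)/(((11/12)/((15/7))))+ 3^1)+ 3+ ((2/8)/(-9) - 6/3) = 8489/252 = 33.69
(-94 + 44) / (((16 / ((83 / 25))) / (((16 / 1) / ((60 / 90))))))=-249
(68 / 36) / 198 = 17 / 1782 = 0.01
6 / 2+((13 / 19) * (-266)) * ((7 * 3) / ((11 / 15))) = -5208.82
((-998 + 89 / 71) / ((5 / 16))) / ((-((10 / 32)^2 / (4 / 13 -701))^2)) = 6157215816209137664 / 37496875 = 164206105607.71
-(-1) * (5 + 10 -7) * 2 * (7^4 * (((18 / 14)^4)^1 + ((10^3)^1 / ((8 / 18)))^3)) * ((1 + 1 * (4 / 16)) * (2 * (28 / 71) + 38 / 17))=1996469016103953000 / 1207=1654075406879828.50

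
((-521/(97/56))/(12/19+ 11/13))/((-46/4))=14412944/814315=17.70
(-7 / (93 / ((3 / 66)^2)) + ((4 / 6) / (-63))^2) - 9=-4823644289 / 535957884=-9.00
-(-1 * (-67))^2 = -4489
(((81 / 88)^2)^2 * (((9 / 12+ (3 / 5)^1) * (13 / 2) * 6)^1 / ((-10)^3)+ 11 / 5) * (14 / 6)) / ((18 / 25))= 479299729167 / 95951257600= 5.00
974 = 974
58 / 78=29 / 39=0.74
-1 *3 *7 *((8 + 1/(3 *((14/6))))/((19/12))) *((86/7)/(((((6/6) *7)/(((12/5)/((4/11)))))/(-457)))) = 140072328/245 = 571723.79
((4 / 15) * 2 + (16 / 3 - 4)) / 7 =4 / 15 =0.27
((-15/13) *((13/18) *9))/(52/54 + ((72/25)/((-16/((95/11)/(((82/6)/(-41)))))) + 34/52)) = -289575/242488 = -1.19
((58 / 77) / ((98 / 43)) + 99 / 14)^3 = 174255369151375 / 429685207336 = 405.54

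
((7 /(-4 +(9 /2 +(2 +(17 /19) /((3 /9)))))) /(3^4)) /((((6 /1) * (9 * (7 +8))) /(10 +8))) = 0.00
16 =16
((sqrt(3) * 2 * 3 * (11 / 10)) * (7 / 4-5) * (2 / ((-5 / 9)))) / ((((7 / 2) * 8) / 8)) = 3861 * sqrt(3) / 175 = 38.21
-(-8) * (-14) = -112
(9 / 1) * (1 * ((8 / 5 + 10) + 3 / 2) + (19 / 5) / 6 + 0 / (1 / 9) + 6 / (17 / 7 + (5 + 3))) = 47004 / 365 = 128.78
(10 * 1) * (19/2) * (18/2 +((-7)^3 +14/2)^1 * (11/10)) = -34257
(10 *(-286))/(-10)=286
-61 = -61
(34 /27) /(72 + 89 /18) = 68 /4155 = 0.02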